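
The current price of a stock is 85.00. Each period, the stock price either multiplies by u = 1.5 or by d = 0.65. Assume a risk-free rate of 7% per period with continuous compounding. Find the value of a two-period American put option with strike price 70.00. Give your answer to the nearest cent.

Risk-neutral probability p = (e^0.07 − 0.65)/(1.5 − 0.65) = 0.4225/0.8500 = 0.4971
Terminal stock prices: S_uu = 191.2, S_ud = 82.88, S_dd = 35.91
Terminal payoffs (K − S): max(-121.2, 0) = 0, max(-12.88, 0) = 0, max(34.09, 0) = 34.09
Node u (S = 127.5): continuation = e^(−0.07)·[0.4971·0.0000 + 0.5029·0.0000] = 0.0000; exercise value = 0.0000 ≤ continuation, so V_u = 0.0000
Node d (S = 55.25): continuation = e^(−0.07)·[0.4971·0.0000 + 0.5029·34.0875] = 15.9847; exercise value = 14.7500 ≤ continuation, so V_d = 15.9847
Node 0 (S = 85): continuation = e^(−0.07)·[0.4971·0.0000 + 0.5029·15.9847] = 7.4957; exercise value = 0.0000 ≤ continuation, so V_0 = 7.4957

7.50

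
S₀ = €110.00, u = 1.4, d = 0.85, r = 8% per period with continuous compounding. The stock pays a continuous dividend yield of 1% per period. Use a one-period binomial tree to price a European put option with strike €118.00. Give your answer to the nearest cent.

€13.47

Per-period risk-free factor R = e^0.08 = 1.0833; dividend-adjusted growth = e^(0.08−0.01) = 1.0725.
Risk-neutral probability p = (1.0725 − 0.85)/(1.4 − 0.85) = 0.2225/0.5500 = 0.4046
Terminal stock prices: S_u = 154, S_d = 93.5
Terminal payoffs (K − S): max(-36, 0) = 0, max(24.5, 0) = 24.5
Node 0 (S = 110): V_0 = e^(−0.08)·[0.4046·0.0000 + 0.5954·24.5000] = 13.4667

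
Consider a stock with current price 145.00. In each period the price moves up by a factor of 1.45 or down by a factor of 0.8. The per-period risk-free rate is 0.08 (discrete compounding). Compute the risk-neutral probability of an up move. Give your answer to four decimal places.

Risk-neutral probability p = (1 + 0.08 − 0.8)/(1.45 − 0.8) = 0.2800/0.6500 = 0.4308

p = 0.4308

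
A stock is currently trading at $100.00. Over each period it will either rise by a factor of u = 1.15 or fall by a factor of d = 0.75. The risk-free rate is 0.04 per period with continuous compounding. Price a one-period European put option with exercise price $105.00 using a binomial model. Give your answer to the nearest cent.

$7.87

Risk-neutral probability p = (e^0.04 − 0.75)/(1.15 − 0.75) = 0.2908/0.4000 = 0.7270
Terminal stock prices: S_u = 115, S_d = 75
Terminal payoffs (K − S): max(-10, 0) = 0, max(30, 0) = 30
Node 0 (S = 100): V_0 = e^(−0.04)·[0.7270·0.0000 + 0.2730·30.0000] = 7.8681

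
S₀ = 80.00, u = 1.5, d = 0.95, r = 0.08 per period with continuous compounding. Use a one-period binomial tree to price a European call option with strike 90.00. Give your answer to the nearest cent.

6.71

Risk-neutral probability p = (e^0.08 − 0.95)/(1.5 − 0.95) = 0.1333/0.5500 = 0.2423
Terminal stock prices: S_u = 120, S_d = 76
Terminal payoffs (S − K): max(30, 0) = 30, max(-14, 0) = 0
Node 0 (S = 80): V_0 = e^(−0.08)·[0.2423·30.0000 + 0.7577·0.0000] = 6.7112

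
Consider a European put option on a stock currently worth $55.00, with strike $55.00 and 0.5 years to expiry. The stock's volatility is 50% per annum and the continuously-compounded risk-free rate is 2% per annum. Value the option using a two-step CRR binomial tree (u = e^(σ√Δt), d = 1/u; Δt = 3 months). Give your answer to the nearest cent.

$6.53

CRR parameters: u = e^(σ√Δt) = e^(0.5·√0.25) = 1.2840, d = 1/u = 0.7788
Per-period rate: rΔt = 0.02·0.25 = 0.005, so R = e^0.005 = 1.0050
Risk-neutral probability p = (e^0.005 − 0.7788)/(1.2840 − 0.7788) = 0.2262/0.5052 = 0.4477
Terminal stock prices: S_uu = 90.68, S_ud = 55, S_dd = 33.36
Terminal payoffs (K − S): max(-35.68, 0) = 0, max(0, 0) = 0, max(21.64, 0) = 21.64
Node u (S = 70.62): V_u = e^(−0.005)·[0.4477·0.0000 + 0.5523·0.0000] = 0.0000
Node d (S = 42.83): V_d = e^(−0.005)·[0.4477·0.0000 + 0.5523·21.6408] = 11.8916
Node 0 (S = 55): V_0 = e^(−0.005)·[0.4477·0.0000 + 0.5523·11.8916] = 6.5345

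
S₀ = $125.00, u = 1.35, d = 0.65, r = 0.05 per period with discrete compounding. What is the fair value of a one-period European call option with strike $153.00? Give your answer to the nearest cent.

Risk-neutral probability p = (1 + 0.05 − 0.65)/(1.35 − 0.65) = 0.4000/0.7000 = 0.5714
Terminal stock prices: S_u = 168.8, S_d = 81.25
Terminal payoffs (S − K): max(15.75, 0) = 15.75, max(-71.75, 0) = 0
Node 0 (S = 125): V_0 = 1/1.05·[0.5714·15.7500 + 0.4286·0.0000] = 8.5714

$8.57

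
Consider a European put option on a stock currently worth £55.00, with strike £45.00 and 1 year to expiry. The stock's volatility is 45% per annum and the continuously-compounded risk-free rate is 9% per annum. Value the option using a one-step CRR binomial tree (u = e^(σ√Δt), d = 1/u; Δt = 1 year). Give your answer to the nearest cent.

£4.62

CRR parameters: u = e^(σ√Δt) = e^(0.45·√1) = 1.5683, d = 1/u = 0.6376
Per-period rate: rΔt = 0.09·1 = 0.09, so R = e^0.09 = 1.0942
Risk-neutral probability p = (e^0.09 − 0.6376)/(1.5683 − 0.6376) = 0.4565/0.9307 = 0.4905
Terminal stock prices: S_u = 86.26, S_d = 35.07
Terminal payoffs (K − S): max(-41.26, 0) = 0, max(9.93, 0) = 9.93
Node 0 (S = 55): V_0 = e^(−0.09)·[0.4905·0.0000 + 0.5095·9.9305] = 4.6236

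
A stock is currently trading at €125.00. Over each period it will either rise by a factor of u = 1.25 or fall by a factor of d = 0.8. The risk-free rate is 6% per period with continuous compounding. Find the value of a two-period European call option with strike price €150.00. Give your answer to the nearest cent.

€13.61

Risk-neutral probability p = (e^0.06 − 0.8)/(1.25 − 0.8) = 0.2618/0.4500 = 0.5819
Terminal stock prices: S_uu = 195.3, S_ud = 125, S_dd = 80
Terminal payoffs (S − K): max(45.31, 0) = 45.31, max(-25, 0) = 0, max(-70, 0) = 0
Node u (S = 156.2): V_u = e^(−0.06)·[0.5819·45.3125 + 0.4181·0.0000] = 24.8301
Node d (S = 100): V_d = e^(−0.06)·[0.5819·0.0000 + 0.4181·0.0000] = 0.0000
Node 0 (S = 125): V_0 = e^(−0.06)·[0.5819·24.8301 + 0.4181·0.0000] = 13.6062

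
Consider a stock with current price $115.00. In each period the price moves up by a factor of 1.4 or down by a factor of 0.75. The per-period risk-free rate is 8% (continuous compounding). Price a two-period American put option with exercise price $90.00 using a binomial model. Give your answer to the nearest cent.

Risk-neutral probability p = (e^0.08 − 0.75)/(1.4 − 0.75) = 0.3333/0.6500 = 0.5127
Terminal stock prices: S_uu = 225.4, S_ud = 120.8, S_dd = 64.69
Terminal payoffs (K − S): max(-135.4, 0) = 0, max(-30.75, 0) = 0, max(25.31, 0) = 25.31
Node u (S = 161): continuation = e^(−0.08)·[0.5127·0.0000 + 0.4873·0.0000] = 0.0000; exercise value = 0.0000 ≤ continuation, so V_u = 0.0000
Node d (S = 86.25): continuation = e^(−0.08)·[0.5127·0.0000 + 0.4873·25.3125] = 11.3853; exercise value = 3.7500 ≤ continuation, so V_d = 11.3853
Node 0 (S = 115): continuation = e^(−0.08)·[0.5127·0.0000 + 0.4873·11.3853] = 5.1210; exercise value = 0.0000 ≤ continuation, so V_0 = 5.1210

$5.12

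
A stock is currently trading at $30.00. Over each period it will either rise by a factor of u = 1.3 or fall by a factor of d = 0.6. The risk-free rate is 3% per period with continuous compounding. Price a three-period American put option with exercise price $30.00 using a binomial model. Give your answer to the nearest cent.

$5.96

Risk-neutral probability p = (e^0.03 − 0.6)/(1.3 − 0.6) = 0.4305/0.7000 = 0.6149
Terminal stock prices: S_uuu = 65.91, S_uud = 30.42, S_udd = 14.04, S_ddd = 6.48
Terminal payoffs (K − S): max(-35.91, 0) = 0, max(-0.42, 0) = 0, max(15.96, 0) = 15.96, max(23.52, 0) = 23.52
Node uu (S = 50.7): continuation = e^(−0.03)·[0.6149·0.0000 + 0.3851·0.0000] = 0.0000; exercise value = 0.0000 ≤ continuation, so V_uu = 0.0000
Node ud (S = 23.4): continuation = e^(−0.03)·[0.6149·0.0000 + 0.3851·15.9600] = 5.9640; exercise value = 6.6000 > continuation, so V_ud = 6.6000 (exercise)
Node dd (S = 10.8): continuation = e^(−0.03)·[0.6149·15.9600 + 0.3851·23.5200] = 18.3134; exercise value = 19.2000 > continuation, so V_dd = 19.2000 (exercise)
Node u (S = 39): continuation = e^(−0.03)·[0.6149·0.0000 + 0.3851·6.6000] = 2.4663; exercise value = 0.0000 ≤ continuation, so V_u = 2.4663
Node d (S = 18): continuation = e^(−0.03)·[0.6149·6.6000 + 0.3851·19.2000] = 11.1134; exercise value = 12.0000 > continuation, so V_d = 12.0000 (exercise)
Node 0 (S = 30): continuation = e^(−0.03)·[0.6149·2.4663 + 0.3851·12.0000] = 5.9560; exercise value = 0.0000 ≤ continuation, so V_0 = 5.9560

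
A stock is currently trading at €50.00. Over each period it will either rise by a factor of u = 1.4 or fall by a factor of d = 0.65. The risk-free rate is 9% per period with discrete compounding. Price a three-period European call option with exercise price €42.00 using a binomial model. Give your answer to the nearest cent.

Risk-neutral probability p = (1 + 0.09 − 0.65)/(1.4 − 0.65) = 0.4400/0.7500 = 0.5867
Terminal stock prices: S_uuu = 137.2, S_uud = 63.7, S_udd = 29.58, S_ddd = 13.73
Terminal payoffs (S − K): max(95.2, 0) = 95.2, max(21.7, 0) = 21.7, max(-12.42, 0) = 0, max(-28.27, 0) = 0
Node uu (S = 98): V_uu = 1/1.09·[0.5867·95.2000 + 0.4133·21.7000] = 59.4679
Node ud (S = 45.5): V_ud = 1/1.09·[0.5867·21.7000 + 0.4133·0.0000] = 11.6795
Node dd (S = 21.13): V_dd = 1/1.09·[0.5867·0.0000 + 0.4133·0.0000] = 0.0000
Node u (S = 70): V_u = 1/1.09·[0.5867·59.4679 + 0.4133·11.6795] = 36.4361
Node d (S = 32.5): V_d = 1/1.09·[0.5867·11.6795 + 0.4133·0.0000] = 6.2862
Node 0 (S = 50): V_0 = 1/1.09·[0.5867·36.4361 + 0.4133·6.2862] = 21.9946

€21.99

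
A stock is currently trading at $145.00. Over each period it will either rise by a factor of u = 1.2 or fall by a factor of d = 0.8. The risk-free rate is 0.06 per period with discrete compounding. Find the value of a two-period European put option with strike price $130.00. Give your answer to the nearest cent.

$4.06

Risk-neutral probability p = (1 + 0.06 − 0.8)/(1.2 − 0.8) = 0.2600/0.4000 = 0.6500
Terminal stock prices: S_uu = 208.8, S_ud = 139.2, S_dd = 92.8
Terminal payoffs (K − S): max(-78.8, 0) = 0, max(-9.2, 0) = 0, max(37.2, 0) = 37.2
Node u (S = 174): V_u = 1/1.06·[0.6500·0.0000 + 0.3500·0.0000] = 0.0000
Node d (S = 116): V_d = 1/1.06·[0.6500·0.0000 + 0.3500·37.2000] = 12.2830
Node 0 (S = 145): V_0 = 1/1.06·[0.6500·0.0000 + 0.3500·12.2830] = 4.0557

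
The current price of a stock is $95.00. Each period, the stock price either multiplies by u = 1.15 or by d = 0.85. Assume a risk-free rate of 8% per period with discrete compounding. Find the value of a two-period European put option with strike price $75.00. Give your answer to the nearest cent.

$0.30

Risk-neutral probability p = (1 + 0.08 − 0.85)/(1.15 − 0.85) = 0.2300/0.3000 = 0.7667
Terminal stock prices: S_uu = 125.6, S_ud = 92.86, S_dd = 68.64
Terminal payoffs (K − S): max(-50.64, 0) = 0, max(-17.86, 0) = 0, max(6.363, 0) = 6.363
Node u (S = 109.2): V_u = 1/1.08·[0.7667·0.0000 + 0.2333·0.0000] = 0.0000
Node d (S = 80.75): V_d = 1/1.08·[0.7667·0.0000 + 0.2333·6.3625] = 1.3746
Node 0 (S = 95): V_0 = 1/1.08·[0.7667·0.0000 + 0.2333·1.3746] = 0.2970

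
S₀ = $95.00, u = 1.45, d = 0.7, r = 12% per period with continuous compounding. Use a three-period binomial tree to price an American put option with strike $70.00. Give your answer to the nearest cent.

$3.78

Risk-neutral probability p = (e^0.12 − 0.7)/(1.45 − 0.7) = 0.4275/0.7500 = 0.5700
Terminal stock prices: S_uuu = 289.6, S_uud = 139.8, S_udd = 67.5, S_ddd = 32.58
Terminal payoffs (K − S): max(-219.6, 0) = 0, max(-69.82, 0) = 0, max(2.503, 0) = 2.503, max(37.42, 0) = 37.42
Node uu (S = 199.7): continuation = e^(−0.12)·[0.5700·0.0000 + 0.4300·0.0000] = 0.0000; exercise value = 0.0000 ≤ continuation, so V_uu = 0.0000
Node ud (S = 96.42): continuation = e^(−0.12)·[0.5700·0.0000 + 0.4300·2.5025] = 0.9544; exercise value = 0.0000 ≤ continuation, so V_ud = 0.9544
Node dd (S = 46.55): continuation = e^(−0.12)·[0.5700·2.5025 + 0.4300·37.4150] = 15.5344; exercise value = 23.4500 > continuation, so V_dd = 23.4500 (exercise)
Node u (S = 137.8): continuation = e^(−0.12)·[0.5700·0.0000 + 0.4300·0.9544] = 0.3640; exercise value = 0.0000 ≤ continuation, so V_u = 0.3640
Node d (S = 66.5): continuation = e^(−0.12)·[0.5700·0.9544 + 0.4300·23.4500] = 9.4258; exercise value = 3.5000 ≤ continuation, so V_d = 9.4258
Node 0 (S = 95): continuation = e^(−0.12)·[0.5700·0.3640 + 0.4300·9.4258] = 3.7788; exercise value = 0.0000 ≤ continuation, so V_0 = 3.7788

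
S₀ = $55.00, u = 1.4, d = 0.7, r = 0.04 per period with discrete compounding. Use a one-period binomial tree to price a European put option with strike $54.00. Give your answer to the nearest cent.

$7.66

Risk-neutral probability p = (1 + 0.04 − 0.7)/(1.4 − 0.7) = 0.3400/0.7000 = 0.4857
Terminal stock prices: S_u = 77, S_d = 38.5
Terminal payoffs (K − S): max(-23, 0) = 0, max(15.5, 0) = 15.5
Node 0 (S = 55): V_0 = 1/1.04·[0.4857·0.0000 + 0.5143·15.5000] = 7.6648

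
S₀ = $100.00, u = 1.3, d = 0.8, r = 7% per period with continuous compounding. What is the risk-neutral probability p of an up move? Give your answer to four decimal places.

Risk-neutral probability p = (e^0.07 − 0.8)/(1.3 − 0.8) = 0.2725/0.5000 = 0.5450

p = 0.5450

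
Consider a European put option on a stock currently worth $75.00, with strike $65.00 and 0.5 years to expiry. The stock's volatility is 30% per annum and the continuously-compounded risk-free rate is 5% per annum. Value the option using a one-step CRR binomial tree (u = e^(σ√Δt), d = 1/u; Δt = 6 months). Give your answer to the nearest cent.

$2.09

CRR parameters: u = e^(σ√Δt) = e^(0.3·√0.5) = 1.2363, d = 1/u = 0.8089
Per-period rate: rΔt = 0.05·0.5 = 0.025, so R = e^0.025 = 1.0253
Risk-neutral probability p = (e^0.025 − 0.8089)/(1.2363 − 0.8089) = 0.2165/0.4275 = 0.5064
Terminal stock prices: S_u = 92.72, S_d = 60.66
Terminal payoffs (K − S): max(-27.72, 0) = 0, max(4.336, 0) = 4.336
Node 0 (S = 75): V_0 = e^(−0.025)·[0.5064·0.0000 + 0.4936·4.3357] = 2.0873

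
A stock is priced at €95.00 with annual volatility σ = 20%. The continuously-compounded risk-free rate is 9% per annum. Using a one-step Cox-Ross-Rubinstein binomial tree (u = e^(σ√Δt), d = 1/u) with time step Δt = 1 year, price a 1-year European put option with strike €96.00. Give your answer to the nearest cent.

€5.26

CRR parameters: u = e^(σ√Δt) = e^(0.2·√1) = 1.2214, d = 1/u = 0.8187
Per-period rate: rΔt = 0.09·1 = 0.09, so R = e^0.09 = 1.0942
Risk-neutral probability p = (e^0.09 − 0.8187)/(1.2214 − 0.8187) = 0.2754/0.4027 = 0.6840
Terminal stock prices: S_u = 116, S_d = 77.78
Terminal payoffs (K − S): max(-20.03, 0) = 0, max(18.22, 0) = 18.22
Node 0 (S = 95): V_0 = e^(−0.09)·[0.6840·0.0000 + 0.3160·18.2206] = 5.2615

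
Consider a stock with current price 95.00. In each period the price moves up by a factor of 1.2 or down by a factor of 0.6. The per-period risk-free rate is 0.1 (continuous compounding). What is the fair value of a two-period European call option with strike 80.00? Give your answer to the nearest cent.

32.97

Risk-neutral probability p = (e^0.1 − 0.6)/(1.2 − 0.6) = 0.5052/0.6000 = 0.8420
Terminal stock prices: S_uu = 136.8, S_ud = 68.4, S_dd = 34.2
Terminal payoffs (S − K): max(56.8, 0) = 56.8, max(-11.6, 0) = 0, max(-45.8, 0) = 0
Node u (S = 114): V_u = e^(−0.1)·[0.8420·56.8000 + 0.1580·0.0000] = 43.2719
Node d (S = 57): V_d = e^(−0.1)·[0.8420·0.0000 + 0.1580·0.0000] = 0.0000
Node 0 (S = 95): V_0 = e^(−0.1)·[0.8420·43.2719 + 0.1580·0.0000] = 32.9658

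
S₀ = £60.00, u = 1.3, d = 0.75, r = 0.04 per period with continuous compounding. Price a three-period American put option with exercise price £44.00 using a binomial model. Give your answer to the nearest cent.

Risk-neutral probability p = (e^0.04 − 0.75)/(1.3 − 0.75) = 0.2908/0.5500 = 0.5287
Terminal stock prices: S_uuu = 131.8, S_uud = 76.05, S_udd = 43.88, S_ddd = 25.31
Terminal payoffs (K − S): max(-87.82, 0) = 0, max(-32.05, 0) = 0, max(0.125, 0) = 0.125, max(18.69, 0) = 18.69
Node uu (S = 101.4): continuation = e^(−0.04)·[0.5287·0.0000 + 0.4713·0.0000] = 0.0000; exercise value = 0.0000 ≤ continuation, so V_uu = 0.0000
Node ud (S = 58.5): continuation = e^(−0.04)·[0.5287·0.0000 + 0.4713·0.1250] = 0.0566; exercise value = 0.0000 ≤ continuation, so V_ud = 0.0566
Node dd (S = 33.75): continuation = e^(−0.04)·[0.5287·0.1250 + 0.4713·18.6875] = 8.5247; exercise value = 10.2500 > continuation, so V_dd = 10.2500 (exercise)
Node u (S = 78): continuation = e^(−0.04)·[0.5287·0.0000 + 0.4713·0.0566] = 0.0256; exercise value = 0.0000 ≤ continuation, so V_u = 0.0256
Node d (S = 45): continuation = e^(−0.04)·[0.5287·0.0566 + 0.4713·10.2500] = 4.6697; exercise value = 0.0000 ≤ continuation, so V_d = 4.6697
Node 0 (S = 60): continuation = e^(−0.04)·[0.5287·0.0256 + 0.4713·4.6697] = 2.1273; exercise value = 0.0000 ≤ continuation, so V_0 = 2.1273

£2.13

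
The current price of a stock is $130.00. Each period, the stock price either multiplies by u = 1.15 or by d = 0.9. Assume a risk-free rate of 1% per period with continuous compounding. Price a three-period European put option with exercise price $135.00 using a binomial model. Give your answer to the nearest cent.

$12.43

Risk-neutral probability p = (e^0.01 − 0.9)/(1.15 − 0.9) = 0.1101/0.2500 = 0.4402
Terminal stock prices: S_uuu = 197.7, S_uud = 154.7, S_udd = 121.1, S_ddd = 94.77
Terminal payoffs (K − S): max(-62.71, 0) = 0, max(-19.73, 0) = 0, max(13.9, 0) = 13.9, max(40.23, 0) = 40.23
Node uu (S = 171.9): V_uu = e^(−0.01)·[0.4402·0.0000 + 0.5598·0.0000] = 0.0000
Node ud (S = 134.6): V_ud = e^(−0.01)·[0.4402·0.0000 + 0.5598·13.9050] = 7.7066
Node dd (S = 105.3): V_dd = e^(−0.01)·[0.4402·13.9050 + 0.5598·40.2300] = 28.3567
Node u (S = 149.5): V_u = e^(−0.01)·[0.4402·0.0000 + 0.5598·7.7066] = 4.2712
Node d (S = 117): V_d = e^(−0.01)·[0.4402·7.7066 + 0.5598·28.3567] = 19.0748
Node 0 (S = 130): V_0 = e^(−0.01)·[0.4402·4.2712 + 0.5598·19.0748] = 12.4333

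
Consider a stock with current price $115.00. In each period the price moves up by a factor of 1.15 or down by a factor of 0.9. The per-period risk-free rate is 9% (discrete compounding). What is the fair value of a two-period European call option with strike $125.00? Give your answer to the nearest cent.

Risk-neutral probability p = (1 + 0.09 − 0.9)/(1.15 − 0.9) = 0.1900/0.2500 = 0.7600
Terminal stock prices: S_uu = 152.1, S_ud = 119, S_dd = 93.15
Terminal payoffs (S − K): max(27.09, 0) = 27.09, max(-5.975, 0) = 0, max(-31.85, 0) = 0
Node u (S = 132.2): V_u = 1/1.09·[0.7600·27.0875 + 0.2400·0.0000] = 18.8867
Node d (S = 103.5): V_d = 1/1.09·[0.7600·0.0000 + 0.2400·0.0000] = 0.0000
Node 0 (S = 115): V_0 = 1/1.09·[0.7600·18.8867 + 0.2400·0.0000] = 13.1687

$13.17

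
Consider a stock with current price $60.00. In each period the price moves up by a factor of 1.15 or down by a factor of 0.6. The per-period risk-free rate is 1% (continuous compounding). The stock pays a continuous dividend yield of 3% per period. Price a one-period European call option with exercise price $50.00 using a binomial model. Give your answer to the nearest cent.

Per-period risk-free factor R = e^0.01 = 1.0101; dividend-adjusted growth = e^(0.01−0.03) = 0.9802.
Risk-neutral probability p = (0.9802 − 0.6)/(1.15 − 0.6) = 0.3802/0.5500 = 0.6913
Terminal stock prices: S_u = 69, S_d = 36
Terminal payoffs (S − K): max(19, 0) = 19, max(-14, 0) = 0
Node 0 (S = 60): V_0 = e^(−0.01)·[0.6913·19.0000 + 0.3087·0.0000] = 13.0034

$13.00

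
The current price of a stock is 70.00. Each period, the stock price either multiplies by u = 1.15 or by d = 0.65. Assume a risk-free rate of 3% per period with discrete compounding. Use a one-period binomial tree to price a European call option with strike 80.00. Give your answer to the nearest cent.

0.37

Risk-neutral probability p = (1 + 0.03 − 0.65)/(1.15 − 0.65) = 0.3800/0.5000 = 0.7600
Terminal stock prices: S_u = 80.5, S_d = 45.5
Terminal payoffs (S − K): max(0.5, 0) = 0.5, max(-34.5, 0) = 0
Node 0 (S = 70): V_0 = 1/1.03·[0.7600·0.5000 + 0.2400·0.0000] = 0.3689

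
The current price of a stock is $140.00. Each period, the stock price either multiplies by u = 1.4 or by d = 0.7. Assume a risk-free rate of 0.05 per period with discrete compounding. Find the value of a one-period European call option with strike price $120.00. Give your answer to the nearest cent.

Risk-neutral probability p = (1 + 0.05 − 0.7)/(1.4 − 0.7) = 0.3500/0.7000 = 0.5000
Terminal stock prices: S_u = 196, S_d = 98
Terminal payoffs (S − K): max(76, 0) = 76, max(-22, 0) = 0
Node 0 (S = 140): V_0 = 1/1.05·[0.5000·76.0000 + 0.5000·0.0000] = 36.1905

$36.19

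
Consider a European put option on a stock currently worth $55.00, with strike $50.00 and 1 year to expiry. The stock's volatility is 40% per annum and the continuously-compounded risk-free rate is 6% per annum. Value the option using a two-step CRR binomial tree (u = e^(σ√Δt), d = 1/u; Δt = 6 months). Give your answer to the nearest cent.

CRR parameters: u = e^(σ√Δt) = e^(0.4·√0.5) = 1.3269, d = 1/u = 0.7536
Per-period rate: rΔt = 0.06·0.5 = 0.03, so R = e^0.03 = 1.0305
Risk-neutral probability p = (e^0.03 − 0.7536)/(1.3269 − 0.7536) = 0.2768/0.5733 = 0.4829
Terminal stock prices: S_uu = 96.84, S_ud = 55, S_dd = 31.24
Terminal payoffs (K − S): max(-46.84, 0) = 0, max(-5, 0) = 0, max(18.76, 0) = 18.76
Node u (S = 72.98): V_u = e^(−0.03)·[0.4829·0.0000 + 0.5171·0.0000] = 0.0000
Node d (S = 41.45): V_d = e^(−0.03)·[0.4829·0.0000 + 0.5171·18.7616] = 9.4152
Node 0 (S = 55): V_0 = e^(−0.03)·[0.4829·0.0000 + 0.5171·9.4152] = 4.7249

$4.72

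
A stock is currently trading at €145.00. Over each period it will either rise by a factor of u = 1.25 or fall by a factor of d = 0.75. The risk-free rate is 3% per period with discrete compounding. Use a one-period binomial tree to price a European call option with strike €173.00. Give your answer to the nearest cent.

Risk-neutral probability p = (1 + 0.03 − 0.75)/(1.25 − 0.75) = 0.2800/0.5000 = 0.5600
Terminal stock prices: S_u = 181.2, S_d = 108.8
Terminal payoffs (S − K): max(8.25, 0) = 8.25, max(-64.25, 0) = 0
Node 0 (S = 145): V_0 = 1/1.03·[0.5600·8.2500 + 0.4400·0.0000] = 4.4854

€4.49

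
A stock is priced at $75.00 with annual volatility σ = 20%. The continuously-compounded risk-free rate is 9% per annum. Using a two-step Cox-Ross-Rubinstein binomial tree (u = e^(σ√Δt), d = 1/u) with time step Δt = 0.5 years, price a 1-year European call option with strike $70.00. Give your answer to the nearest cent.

$12.74

CRR parameters: u = e^(σ√Δt) = e^(0.2·√0.5) = 1.1519, d = 1/u = 0.8681
Per-period rate: rΔt = 0.09·0.5 = 0.045, so R = e^0.045 = 1.0460
Risk-neutral probability p = (e^0.045 − 0.8681)/(1.1519 − 0.8681) = 0.1779/0.2838 = 0.6269
Terminal stock prices: S_uu = 99.52, S_ud = 75, S_dd = 56.52
Terminal payoffs (S − K): max(29.52, 0) = 29.52, max(5, 0) = 5, max(-13.48, 0) = 0
Node u (S = 86.39): V_u = e^(−0.045)·[0.6269·29.5172 + 0.3731·5.0000] = 19.4734
Node d (S = 65.11): V_d = e^(−0.045)·[0.6269·5.0000 + 0.3731·0.0000] = 2.9966
Node 0 (S = 75): V_0 = e^(−0.045)·[0.6269·19.4734 + 0.3731·2.9966] = 12.7395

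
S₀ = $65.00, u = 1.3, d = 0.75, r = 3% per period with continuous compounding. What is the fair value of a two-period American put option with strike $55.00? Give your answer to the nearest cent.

Risk-neutral probability p = (e^0.03 − 0.75)/(1.3 − 0.75) = 0.2805/0.5500 = 0.5099
Terminal stock prices: S_uu = 109.9, S_ud = 63.38, S_dd = 36.56
Terminal payoffs (K − S): max(-54.85, 0) = 0, max(-8.375, 0) = 0, max(18.44, 0) = 18.44
Node u (S = 84.5): continuation = e^(−0.03)·[0.5099·0.0000 + 0.4901·0.0000] = 0.0000; exercise value = 0.0000 ≤ continuation, so V_u = 0.0000
Node d (S = 48.75): continuation = e^(−0.03)·[0.5099·0.0000 + 0.4901·18.4375] = 8.7688; exercise value = 6.2500 ≤ continuation, so V_d = 8.7688
Node 0 (S = 65): continuation = e^(−0.03)·[0.5099·0.0000 + 0.4901·8.7688] = 4.1705; exercise value = 0.0000 ≤ continuation, so V_0 = 4.1705

$4.17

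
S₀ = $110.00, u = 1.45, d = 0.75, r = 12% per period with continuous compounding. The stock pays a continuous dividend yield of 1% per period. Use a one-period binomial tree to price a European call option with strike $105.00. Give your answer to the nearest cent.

Per-period risk-free factor R = e^0.12 = 1.1275; dividend-adjusted growth = e^(0.12−0.01) = 1.1163.
Risk-neutral probability p = (1.1163 − 0.75)/(1.45 − 0.75) = 0.3663/0.7000 = 0.5233
Terminal stock prices: S_u = 159.5, S_d = 82.5
Terminal payoffs (S − K): max(54.5, 0) = 54.5, max(-22.5, 0) = 0
Node 0 (S = 110): V_0 = e^(−0.12)·[0.5233·54.5000 + 0.4767·0.0000] = 25.2926

$25.29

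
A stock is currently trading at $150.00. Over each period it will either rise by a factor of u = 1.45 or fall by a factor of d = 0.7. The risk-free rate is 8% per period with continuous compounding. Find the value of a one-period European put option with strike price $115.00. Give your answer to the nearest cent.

$4.51

Risk-neutral probability p = (e^0.08 − 0.7)/(1.45 − 0.7) = 0.3833/0.7500 = 0.5110
Terminal stock prices: S_u = 217.5, S_d = 105
Terminal payoffs (K − S): max(-102.5, 0) = 0, max(10, 0) = 10
Node 0 (S = 150): V_0 = e^(−0.08)·[0.5110·0.0000 + 0.4890·10.0000] = 4.5136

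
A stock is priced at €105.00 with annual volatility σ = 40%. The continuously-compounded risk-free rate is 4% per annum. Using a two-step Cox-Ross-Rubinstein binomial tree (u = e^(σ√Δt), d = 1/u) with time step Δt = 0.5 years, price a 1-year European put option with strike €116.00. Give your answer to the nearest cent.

€20.76

CRR parameters: u = e^(σ√Δt) = e^(0.4·√0.5) = 1.3269, d = 1/u = 0.7536
Per-period rate: rΔt = 0.04·0.5 = 0.02, so R = e^0.02 = 1.0202
Risk-neutral probability p = (e^0.02 − 0.7536)/(1.3269 − 0.7536) = 0.2666/0.5733 = 0.4650
Terminal stock prices: S_uu = 184.9, S_ud = 105, S_dd = 59.64
Terminal payoffs (K − S): max(-68.87, 0) = 0, max(11, 0) = 11, max(56.36, 0) = 56.36
Node u (S = 139.3): V_u = e^(−0.02)·[0.4650·0.0000 + 0.5350·11.0000] = 5.7685
Node d (S = 79.13): V_d = e^(−0.02)·[0.4650·11.0000 + 0.5350·56.3631] = 34.5710
Node 0 (S = 105): V_0 = e^(−0.02)·[0.4650·5.7685 + 0.5350·34.5710] = 20.7586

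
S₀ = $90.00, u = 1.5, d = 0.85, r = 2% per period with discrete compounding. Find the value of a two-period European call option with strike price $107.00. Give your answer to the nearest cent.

$9.16

Risk-neutral probability p = (1 + 0.02 − 0.85)/(1.5 − 0.85) = 0.1700/0.6500 = 0.2615
Terminal stock prices: S_uu = 202.5, S_ud = 114.8, S_dd = 65.02
Terminal payoffs (S − K): max(95.5, 0) = 95.5, max(7.75, 0) = 7.75, max(-41.98, 0) = 0
Node u (S = 135): V_u = 1/1.02·[0.2615·95.5000 + 0.7385·7.7500] = 30.0980
Node d (S = 76.5): V_d = 1/1.02·[0.2615·7.7500 + 0.7385·0.0000] = 1.9872
Node 0 (S = 90): V_0 = 1/1.02·[0.2615·30.0980 + 0.7385·1.9872] = 9.1561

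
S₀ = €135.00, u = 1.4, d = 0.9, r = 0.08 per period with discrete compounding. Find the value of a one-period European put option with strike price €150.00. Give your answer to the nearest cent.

Risk-neutral probability p = (1 + 0.08 − 0.9)/(1.4 − 0.9) = 0.1800/0.5000 = 0.3600
Terminal stock prices: S_u = 189, S_d = 121.5
Terminal payoffs (K − S): max(-39, 0) = 0, max(28.5, 0) = 28.5
Node 0 (S = 135): V_0 = 1/1.08·[0.3600·0.0000 + 0.6400·28.5000] = 16.8889

€16.89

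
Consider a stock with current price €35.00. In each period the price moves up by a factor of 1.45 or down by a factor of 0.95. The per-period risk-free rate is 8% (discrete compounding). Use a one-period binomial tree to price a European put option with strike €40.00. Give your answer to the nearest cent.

€4.62

Risk-neutral probability p = (1 + 0.08 − 0.95)/(1.45 − 0.95) = 0.1300/0.5000 = 0.2600
Terminal stock prices: S_u = 50.75, S_d = 33.25
Terminal payoffs (K − S): max(-10.75, 0) = 0, max(6.75, 0) = 6.75
Node 0 (S = 35): V_0 = 1/1.08·[0.2600·0.0000 + 0.7400·6.7500] = 4.6250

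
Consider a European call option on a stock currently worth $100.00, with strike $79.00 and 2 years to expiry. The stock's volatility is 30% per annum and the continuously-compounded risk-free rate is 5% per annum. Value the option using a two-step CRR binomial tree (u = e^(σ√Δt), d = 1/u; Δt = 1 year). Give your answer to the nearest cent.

CRR parameters: u = e^(σ√Δt) = e^(0.3·√1) = 1.3499, d = 1/u = 0.7408
Per-period rate: rΔt = 0.05·1 = 0.05, so R = e^0.05 = 1.0513
Risk-neutral probability p = (e^0.05 − 0.7408)/(1.3499 − 0.7408) = 0.3105/0.6090 = 0.5097
Terminal stock prices: S_uu = 182.2, S_ud = 100, S_dd = 54.88
Terminal payoffs (S − K): max(103.2, 0) = 103.2, max(21, 0) = 21, max(-24.12, 0) = 0
Node u (S = 135): V_u = e^(−0.05)·[0.5097·103.2119 + 0.4903·21.0000] = 59.8388
Node d (S = 74.08): V_d = e^(−0.05)·[0.5097·21.0000 + 0.4903·0.0000] = 10.1825
Node 0 (S = 100): V_0 = e^(−0.05)·[0.5097·59.8388 + 0.4903·10.1825] = 33.7632

$33.76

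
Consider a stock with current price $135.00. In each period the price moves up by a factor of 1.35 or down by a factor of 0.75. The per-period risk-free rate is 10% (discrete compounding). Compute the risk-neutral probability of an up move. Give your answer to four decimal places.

Risk-neutral probability p = (1 + 0.1 − 0.75)/(1.35 − 0.75) = 0.3500/0.6000 = 0.5833

p = 0.5833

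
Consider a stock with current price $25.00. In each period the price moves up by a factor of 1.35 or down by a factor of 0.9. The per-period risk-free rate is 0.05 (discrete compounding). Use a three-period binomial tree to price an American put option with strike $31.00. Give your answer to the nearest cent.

$6.00

Risk-neutral probability p = (1 + 0.05 − 0.9)/(1.35 − 0.9) = 0.1500/0.4500 = 0.3333
Terminal stock prices: S_uuu = 61.51, S_uud = 41.01, S_udd = 27.34, S_ddd = 18.23
Terminal payoffs (K − S): max(-30.51, 0) = 0, max(-10.01, 0) = 0, max(3.662, 0) = 3.662, max(12.77, 0) = 12.77
Node uu (S = 45.56): continuation = 1/1.05·[0.3333·0.0000 + 0.6667·0.0000] = 0.0000; exercise value = 0.0000 ≤ continuation, so V_uu = 0.0000
Node ud (S = 30.38): continuation = 1/1.05·[0.3333·0.0000 + 0.6667·3.6625] = 2.3254; exercise value = 0.6250 ≤ continuation, so V_ud = 2.3254
Node dd (S = 20.25): continuation = 1/1.05·[0.3333·3.6625 + 0.6667·12.7750] = 9.2738; exercise value = 10.7500 > continuation, so V_dd = 10.7500 (exercise)
Node u (S = 33.75): continuation = 1/1.05·[0.3333·0.0000 + 0.6667·2.3254] = 1.4764; exercise value = 0.0000 ≤ continuation, so V_u = 1.4764
Node d (S = 22.5): continuation = 1/1.05·[0.3333·2.3254 + 0.6667·10.7500] = 7.5636; exercise value = 8.5000 > continuation, so V_d = 8.5000 (exercise)
Node 0 (S = 25): continuation = 1/1.05·[0.3333·1.4764 + 0.6667·8.5000] = 5.8655; exercise value = 6.0000 > continuation, so V_0 = 6.0000 (exercise)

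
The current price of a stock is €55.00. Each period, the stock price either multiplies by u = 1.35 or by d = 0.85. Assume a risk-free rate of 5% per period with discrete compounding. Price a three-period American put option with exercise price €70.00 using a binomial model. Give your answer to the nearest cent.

€15.32

Risk-neutral probability p = (1 + 0.05 − 0.85)/(1.35 − 0.85) = 0.2000/0.5000 = 0.4000
Terminal stock prices: S_uuu = 135.3, S_uud = 85.2, S_udd = 53.65, S_ddd = 33.78
Terminal payoffs (K − S): max(-65.32, 0) = 0, max(-15.2, 0) = 0, max(16.35, 0) = 16.35, max(36.22, 0) = 36.22
Node uu (S = 100.2): continuation = 1/1.05·[0.4000·0.0000 + 0.6000·0.0000] = 0.0000; exercise value = 0.0000 ≤ continuation, so V_uu = 0.0000
Node ud (S = 63.11): continuation = 1/1.05·[0.4000·0.0000 + 0.6000·16.3544] = 9.3454; exercise value = 6.8875 ≤ continuation, so V_ud = 9.3454
Node dd (S = 39.74): continuation = 1/1.05·[0.4000·16.3544 + 0.6000·36.2231] = 26.9292; exercise value = 30.2625 > continuation, so V_dd = 30.2625 (exercise)
Node u (S = 74.25): continuation = 1/1.05·[0.4000·0.0000 + 0.6000·9.3454] = 5.3402; exercise value = 0.0000 ≤ continuation, so V_u = 5.3402
Node d (S = 46.75): continuation = 1/1.05·[0.4000·9.3454 + 0.6000·30.2625] = 20.8530; exercise value = 23.2500 > continuation, so V_d = 23.2500 (exercise)
Node 0 (S = 55): continuation = 1/1.05·[0.4000·5.3402 + 0.6000·23.2500] = 15.3201; exercise value = 15.0000 ≤ continuation, so V_0 = 15.3201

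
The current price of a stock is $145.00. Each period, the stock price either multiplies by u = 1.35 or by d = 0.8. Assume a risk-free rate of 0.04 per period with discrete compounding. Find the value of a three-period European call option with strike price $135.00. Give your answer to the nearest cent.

Risk-neutral probability p = (1 + 0.04 − 0.8)/(1.35 − 0.8) = 0.2400/0.5500 = 0.4364
Terminal stock prices: S_uuu = 356.8, S_uud = 211.4, S_udd = 125.3, S_ddd = 74.24
Terminal payoffs (S − K): max(221.8, 0) = 221.8, max(76.41, 0) = 76.41, max(-9.72, 0) = 0, max(-60.76, 0) = 0
Node uu (S = 264.3): V_uu = 1/1.04·[0.4364·221.7544 + 0.5636·76.4100] = 134.4548
Node ud (S = 156.6): V_ud = 1/1.04·[0.4364·76.4100 + 0.5636·0.0000] = 32.0601
Node dd (S = 92.8): V_dd = 1/1.04·[0.4364·0.0000 + 0.5636·0.0000] = 0.0000
Node u (S = 195.8): V_u = 1/1.04·[0.4364·134.4548 + 0.5636·32.0601] = 73.7899
Node d (S = 116): V_d = 1/1.04·[0.4364·32.0601 + 0.5636·0.0000] = 13.4518
Node 0 (S = 145): V_0 = 1/1.04·[0.4364·73.7899 + 0.5636·13.4518] = 38.2511

$38.25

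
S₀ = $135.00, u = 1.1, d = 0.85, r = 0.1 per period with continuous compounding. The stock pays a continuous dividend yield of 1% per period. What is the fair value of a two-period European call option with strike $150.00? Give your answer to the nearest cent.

$10.43

Per-period risk-free factor R = e^0.1 = 1.1052; dividend-adjusted growth = e^(0.1−0.01) = 1.0942.
Risk-neutral probability p = (1.0942 − 0.85)/(1.1 − 0.85) = 0.2442/0.2500 = 0.9767
Terminal stock prices: S_uu = 163.4, S_ud = 126.2, S_dd = 97.54
Terminal payoffs (S − K): max(13.35, 0) = 13.35, max(-23.78, 0) = 0, max(-52.46, 0) = 0
Node u (S = 148.5): V_u = e^(−0.1)·[0.9767·13.3500 + 0.0233·0.0000] = 11.7981
Node d (S = 114.8): V_d = e^(−0.1)·[0.9767·0.0000 + 0.0233·0.0000] = 0.0000
Node 0 (S = 135): V_0 = e^(−0.1)·[0.9767·11.7981 + 0.0233·0.0000] = 10.4266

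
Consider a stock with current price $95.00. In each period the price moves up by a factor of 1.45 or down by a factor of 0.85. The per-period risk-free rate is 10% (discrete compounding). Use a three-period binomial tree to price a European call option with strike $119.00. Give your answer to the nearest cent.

$20.86

Risk-neutral probability p = (1 + 0.1 − 0.85)/(1.45 − 0.85) = 0.2500/0.6000 = 0.4167
Terminal stock prices: S_uuu = 289.6, S_uud = 169.8, S_udd = 99.52, S_ddd = 58.34
Terminal payoffs (S − K): max(170.6, 0) = 170.6, max(50.78, 0) = 50.78, max(-19.48, 0) = 0, max(-60.66, 0) = 0
Node uu (S = 199.7): V_uu = 1/1.1·[0.4167·170.6194 + 0.5833·50.7769] = 91.5557
Node ud (S = 117.1): V_ud = 1/1.1·[0.4167·50.7769 + 0.5833·0.0000] = 19.2337
Node dd (S = 68.64): V_dd = 1/1.1·[0.4167·0.0000 + 0.5833·0.0000] = 0.0000
Node u (S = 137.8): V_u = 1/1.1·[0.4167·91.5557 + 0.5833·19.2337] = 44.8799
Node d (S = 80.75): V_d = 1/1.1·[0.4167·19.2337 + 0.5833·0.0000] = 7.2855
Node 0 (S = 95): V_0 = 1/1.1·[0.4167·44.8799 + 0.5833·7.2855] = 20.8635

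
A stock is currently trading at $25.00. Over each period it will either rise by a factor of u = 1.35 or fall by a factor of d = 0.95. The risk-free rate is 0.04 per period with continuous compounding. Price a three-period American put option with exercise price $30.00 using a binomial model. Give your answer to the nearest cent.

Risk-neutral probability p = (e^0.04 − 0.95)/(1.35 − 0.95) = 0.0908/0.4000 = 0.2270
Terminal stock prices: S_uuu = 61.51, S_uud = 43.28, S_udd = 30.46, S_ddd = 21.43
Terminal payoffs (K − S): max(-31.51, 0) = 0, max(-13.28, 0) = 0, max(-0.4594, 0) = 0, max(8.566, 0) = 8.566
Node uu (S = 45.56): continuation = e^(−0.04)·[0.2270·0.0000 + 0.7730·0.0000] = 0.0000; exercise value = 0.0000 ≤ continuation, so V_uu = 0.0000
Node ud (S = 32.06): continuation = e^(−0.04)·[0.2270·0.0000 + 0.7730·0.0000] = 0.0000; exercise value = 0.0000 ≤ continuation, so V_ud = 0.0000
Node dd (S = 22.56): continuation = e^(−0.04)·[0.2270·0.0000 + 0.7730·8.5656] = 6.3614; exercise value = 7.4375 > continuation, so V_dd = 7.4375 (exercise)
Node u (S = 33.75): continuation = e^(−0.04)·[0.2270·0.0000 + 0.7730·0.0000] = 0.0000; exercise value = 0.0000 ≤ continuation, so V_u = 0.0000
Node d (S = 23.75): continuation = e^(−0.04)·[0.2270·0.0000 + 0.7730·7.4375] = 5.5236; exercise value = 6.2500 > continuation, so V_d = 6.2500 (exercise)
Node 0 (S = 25): continuation = e^(−0.04)·[0.2270·0.0000 + 0.7730·6.2500] = 4.6417; exercise value = 5.0000 > continuation, so V_0 = 5.0000 (exercise)

$5.00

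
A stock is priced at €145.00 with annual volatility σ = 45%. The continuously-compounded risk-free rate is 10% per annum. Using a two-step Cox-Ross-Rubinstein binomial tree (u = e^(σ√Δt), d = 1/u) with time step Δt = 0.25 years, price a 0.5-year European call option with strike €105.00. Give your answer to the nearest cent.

€48.11

CRR parameters: u = e^(σ√Δt) = e^(0.45·√0.25) = 1.2523, d = 1/u = 0.7985
Per-period rate: rΔt = 0.1·0.25 = 0.025, so R = e^0.025 = 1.0253
Risk-neutral probability p = (e^0.025 − 0.7985)/(1.2523 − 0.7985) = 0.2268/0.4538 = 0.4998
Terminal stock prices: S_uu = 227.4, S_ud = 145, S_dd = 92.46
Terminal payoffs (S − K): max(122.4, 0) = 122.4, max(40, 0) = 40, max(-12.54, 0) = 0
Node u (S = 181.6): V_u = e^(−0.025)·[0.4998·122.4053 + 0.5002·40.0000] = 79.1793
Node d (S = 115.8): V_d = e^(−0.025)·[0.4998·40.0000 + 0.5002·0.0000] = 19.4972
Node 0 (S = 145): V_0 = e^(−0.025)·[0.4998·79.1793 + 0.5002·19.4972] = 48.1067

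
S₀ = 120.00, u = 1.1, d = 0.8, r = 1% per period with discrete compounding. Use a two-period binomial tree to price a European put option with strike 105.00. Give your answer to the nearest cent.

2.49

Risk-neutral probability p = (1 + 0.01 − 0.8)/(1.1 − 0.8) = 0.2100/0.3000 = 0.7000
Terminal stock prices: S_uu = 145.2, S_ud = 105.6, S_dd = 76.8
Terminal payoffs (K − S): max(-40.2, 0) = 0, max(-0.6, 0) = 0, max(28.2, 0) = 28.2
Node u (S = 132): V_u = 1/1.01·[0.7000·0.0000 + 0.3000·0.0000] = 0.0000
Node d (S = 96): V_d = 1/1.01·[0.7000·0.0000 + 0.3000·28.2000] = 8.3762
Node 0 (S = 120): V_0 = 1/1.01·[0.7000·0.0000 + 0.3000·8.3762] = 2.4880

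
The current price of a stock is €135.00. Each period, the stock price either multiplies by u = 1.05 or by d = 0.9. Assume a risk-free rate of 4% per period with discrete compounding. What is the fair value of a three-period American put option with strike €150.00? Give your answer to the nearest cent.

Risk-neutral probability p = (1 + 0.04 − 0.9)/(1.05 − 0.9) = 0.1400/0.1500 = 0.9333
Terminal stock prices: S_uuu = 156.3, S_uud = 134, S_udd = 114.8, S_ddd = 98.42
Terminal payoffs (K − S): max(-6.279, 0) = 0, max(16.05, 0) = 16.05, max(35.18, 0) = 35.18, max(51.58, 0) = 51.58
Node uu (S = 148.8): continuation = 1/1.04·[0.9333·0.0000 + 0.0667·16.0462] = 1.0286; exercise value = 1.1625 > continuation, so V_uu = 1.1625 (exercise)
Node ud (S = 127.6): continuation = 1/1.04·[0.9333·16.0462 + 0.0667·35.1825] = 16.6558; exercise value = 22.4250 > continuation, so V_ud = 22.4250 (exercise)
Node dd (S = 109.4): continuation = 1/1.04·[0.9333·35.1825 + 0.0667·51.5850] = 34.8808; exercise value = 40.6500 > continuation, so V_dd = 40.6500 (exercise)
Node u (S = 141.8): continuation = 1/1.04·[0.9333·1.1625 + 0.0667·22.4250] = 2.4808; exercise value = 8.2500 > continuation, so V_u = 8.2500 (exercise)
Node d (S = 121.5): continuation = 1/1.04·[0.9333·22.4250 + 0.0667·40.6500] = 22.7308; exercise value = 28.5000 > continuation, so V_d = 28.5000 (exercise)
Node 0 (S = 135): continuation = 1/1.04·[0.9333·8.2500 + 0.0667·28.5000] = 9.2308; exercise value = 15.0000 > continuation, so V_0 = 15.0000 (exercise)

€15.00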